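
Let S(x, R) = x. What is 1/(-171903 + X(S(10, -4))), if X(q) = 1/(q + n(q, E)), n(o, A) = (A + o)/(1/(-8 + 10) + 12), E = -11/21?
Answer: -5648/970907619 ≈ -5.8172e-6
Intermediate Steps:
E = -11/21 (E = -11*1/21 = -11/21 ≈ -0.52381)
n(o, A) = 2*A/25 + 2*o/25 (n(o, A) = (A + o)/(1/2 + 12) = (A + o)/(½ + 12) = (A + o)/(25/2) = (A + o)*(2/25) = 2*A/25 + 2*o/25)
X(q) = 1/(-22/525 + 27*q/25) (X(q) = 1/(q + ((2/25)*(-11/21) + 2*q/25)) = 1/(q + (-22/525 + 2*q/25)) = 1/(-22/525 + 27*q/25))
1/(-171903 + X(S(10, -4))) = 1/(-171903 + 525/(-22 + 567*10)) = 1/(-171903 + 525/(-22 + 5670)) = 1/(-171903 + 525/5648) = 1/(-970907619/5648) = -5648/970907619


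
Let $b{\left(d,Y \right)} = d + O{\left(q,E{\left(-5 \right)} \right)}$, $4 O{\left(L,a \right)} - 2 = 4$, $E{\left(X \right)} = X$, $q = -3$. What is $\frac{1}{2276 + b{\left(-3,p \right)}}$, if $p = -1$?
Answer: $\frac{2}{4549} \approx 0.00043966$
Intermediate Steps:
$O{\left(L,a \right)} = \frac{3}{2}$ ($O{\left(L,a \right)} = \frac{1}{2} + \frac{1}{4} \cdot 4 = \frac{1}{2} + 1 = \frac{3}{2}$)
$b{\left(d,Y \right)} = \frac{3}{2} + d$ ($b{\left(d,Y \right)} = d + \frac{3}{2} = \frac{3}{2} + d$)
$\frac{1}{2276 + b{\left(-3,p \right)}} = \frac{1}{2276 + \left(\frac{3}{2} - 3\right)} = \frac{1}{2276 - \frac{3}{2}} = \frac{1}{\frac{4549}{2}} = \frac{2}{4549}$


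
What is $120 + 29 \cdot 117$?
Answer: $3513$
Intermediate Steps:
$120 + 29 \cdot 117 = 120 + 3393 = 3513$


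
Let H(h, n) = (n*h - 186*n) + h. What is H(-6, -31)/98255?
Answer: 5946/98255 ≈ 0.060516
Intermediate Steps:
H(h, n) = h - 186*n + h*n (H(h, n) = (h*n - 186*n) + h = (-186*n + h*n) + h = h - 186*n + h*n)
H(-6, -31)/98255 = (-6 - 186*(-31) - 6*(-31))/98255 = (-6 + 5766 + 186)*(1/98255) = 5946*(1/98255) = 5946/98255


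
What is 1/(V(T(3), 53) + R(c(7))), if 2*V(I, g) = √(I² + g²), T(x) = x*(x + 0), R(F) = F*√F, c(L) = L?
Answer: 2/(14*√7 + 17*√10) ≈ 0.022027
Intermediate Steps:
R(F) = F^(3/2)
T(x) = x² (T(x) = x*x = x²)
V(I, g) = √(I² + g²)/2
1/(V(T(3), 53) + R(c(7))) = 1/(√((3²)² + 53²)/2 + 7^(3/2)) = 1/(√(9² + 2809)/2 + 7*√7) = 1/(√(81 + 2809)/2 + 7*√7) = 1/(√2890/2 + 7*√7) = 1/((17*√10)/2 + 7*√7) = 1/(17*√10/2 + 7*√7) = 1/(7*√7 + 17*√10/2)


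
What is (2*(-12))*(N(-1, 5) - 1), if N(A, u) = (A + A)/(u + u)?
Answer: 144/5 ≈ 28.800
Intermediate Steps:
N(A, u) = A/u (N(A, u) = (2*A)/((2*u)) = (2*A)*(1/(2*u)) = A/u)
(2*(-12))*(N(-1, 5) - 1) = (2*(-12))*(-1/5 - 1) = -24*(-1*⅕ - 1) = -24*(-⅕ - 1) = -24*(-6/5) = 144/5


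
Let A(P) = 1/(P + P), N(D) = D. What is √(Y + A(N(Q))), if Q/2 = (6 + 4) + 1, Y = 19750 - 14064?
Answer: √2752035/22 ≈ 75.406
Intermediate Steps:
Y = 5686
Q = 22 (Q = 2*((6 + 4) + 1) = 2*(10 + 1) = 2*11 = 22)
A(P) = 1/(2*P)
√(Y + A(N(Q))) = √(5686 + (½)/22) = √(5686 + (½)*(1/22)) = √(5686 + 1/44) = √(250185/44) = √2752035/22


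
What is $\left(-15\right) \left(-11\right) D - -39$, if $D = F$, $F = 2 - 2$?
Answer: $39$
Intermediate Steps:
$F = 0$
$D = 0$
$\left(-15\right) \left(-11\right) D - -39 = \left(-15\right) \left(-11\right) 0 - -39 = 165 \cdot 0 + 39 = 0 + 39 = 39$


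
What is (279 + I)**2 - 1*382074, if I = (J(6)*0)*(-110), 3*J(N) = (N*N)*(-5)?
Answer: -304233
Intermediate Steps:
J(N) = -5*N**2/3 (J(N) = ((N*N)*(-5))/3 = (N**2*(-5))/3 = (-5*N**2)/3 = -5*N**2/3)
I = 0 (I = (-5/3*6**2*0)*(-110) = (-5/3*36*0)*(-110) = -60*0*(-110) = 0*(-110) = 0)
(279 + I)**2 - 1*382074 = (279 + 0)**2 - 1*382074 = 279**2 - 382074 = 77841 - 382074 = -304233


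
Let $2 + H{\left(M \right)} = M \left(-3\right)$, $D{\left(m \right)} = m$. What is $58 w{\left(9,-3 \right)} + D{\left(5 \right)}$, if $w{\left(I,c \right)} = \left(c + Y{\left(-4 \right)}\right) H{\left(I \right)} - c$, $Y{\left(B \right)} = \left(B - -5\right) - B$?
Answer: $-3185$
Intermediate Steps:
$Y{\left(B \right)} = 5$ ($Y{\left(B \right)} = \left(B + 5\right) - B = \left(5 + B\right) - B = 5$)
$H{\left(M \right)} = -2 - 3 M$ ($H{\left(M \right)} = -2 + M \left(-3\right) = -2 - 3 M$)
$w{\left(I,c \right)} = - c + \left(-2 - 3 I\right) \left(5 + c\right)$ ($w{\left(I,c \right)} = \left(c + 5\right) \left(-2 - 3 I\right) - c = \left(5 + c\right) \left(-2 - 3 I\right) - c = \left(-2 - 3 I\right) \left(5 + c\right) - c = - c + \left(-2 - 3 I\right) \left(5 + c\right)$)
$58 w{\left(9,-3 \right)} + D{\left(5 \right)} = 58 \left(-10 - -3 - 135 - - 3 \left(2 + 3 \cdot 9\right)\right) + 5 = 58 \left(-10 + 3 - 135 - - 3 \left(2 + 27\right)\right) + 5 = 58 \left(-10 + 3 - 135 - \left(-3\right) 29\right) + 5 = 58 \left(-10 + 3 - 135 + 87\right) + 5 = 58 \left(-55\right) + 5 = -3190 + 5 = -3185$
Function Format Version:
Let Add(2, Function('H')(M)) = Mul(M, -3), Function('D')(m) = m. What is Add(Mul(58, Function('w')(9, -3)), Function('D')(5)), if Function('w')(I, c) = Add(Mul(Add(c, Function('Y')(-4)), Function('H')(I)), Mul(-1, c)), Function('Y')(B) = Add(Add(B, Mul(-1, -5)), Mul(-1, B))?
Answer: -3185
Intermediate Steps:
Function('Y')(B) = 5 (Function('Y')(B) = Add(Add(B, 5), Mul(-1, B)) = Add(Add(5, B), Mul(-1, B)) = 5)
Function('H')(M) = Add(-2, Mul(-3, M)) (Function('H')(M) = Add(-2, Mul(M, -3)) = Add(-2, Mul(-3, M)))
Function('w')(I, c) = Add(Mul(-1, c), Mul(Add(-2, Mul(-3, I)), Add(5, c))) (Function('w')(I, c) = Add(Mul(Add(c, 5), Add(-2, Mul(-3, I))), Mul(-1, c)) = Add(Mul(Add(5, c), Add(-2, Mul(-3, I))), Mul(-1, c)) = Add(Mul(Add(-2, Mul(-3, I)), Add(5, c)), Mul(-1, c)) = Add(Mul(-1, c), Mul(Add(-2, Mul(-3, I)), Add(5, c))))
Add(Mul(58, Function('w')(9, -3)), Function('D')(5)) = Add(Mul(58, Add(-10, Mul(-1, -3), Mul(-15, 9), Mul(-1, -3, Add(2, Mul(3, 9))))), 5) = Add(Mul(58, Add(-10, 3, -135, Mul(-1, -3, Add(2, 27)))), 5) = Add(Mul(58, Add(-10, 3, -135, Mul(-1, -3, 29))), 5) = Add(Mul(58, Add(-10, 3, -135, 87)), 5) = Add(Mul(58, -55), 5) = Add(-3190, 5) = -3185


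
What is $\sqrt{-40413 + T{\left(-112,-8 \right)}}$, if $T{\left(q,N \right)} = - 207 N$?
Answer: $i \sqrt{38757} \approx 196.87 i$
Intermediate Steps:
$\sqrt{-40413 + T{\left(-112,-8 \right)}} = \sqrt{-40413 - -1656} = \sqrt{-40413 + 1656} = \sqrt{-38757} = i \sqrt{38757}$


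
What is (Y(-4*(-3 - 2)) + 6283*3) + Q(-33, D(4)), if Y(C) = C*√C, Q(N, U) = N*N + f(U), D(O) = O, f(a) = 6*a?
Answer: 19962 + 40*√5 ≈ 20051.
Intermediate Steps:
Q(N, U) = N² + 6*U (Q(N, U) = N*N + 6*U = N² + 6*U)
Y(C) = C^(3/2)
(Y(-4*(-3 - 2)) + 6283*3) + Q(-33, D(4)) = ((-4*(-3 - 2))^(3/2) + 6283*3) + ((-33)² + 6*4) = ((-4*(-5))^(3/2) + 18849) + (1089 + 24) = (20^(3/2) + 18849) + 1113 = (40*√5 + 18849) + 1113 = (18849 + 40*√5) + 1113 = 19962 + 40*√5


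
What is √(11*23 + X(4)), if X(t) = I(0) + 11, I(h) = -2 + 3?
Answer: √265 ≈ 16.279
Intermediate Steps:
I(h) = 1
X(t) = 12 (X(t) = 1 + 11 = 12)
√(11*23 + X(4)) = √(11*23 + 12) = √(253 + 12) = √265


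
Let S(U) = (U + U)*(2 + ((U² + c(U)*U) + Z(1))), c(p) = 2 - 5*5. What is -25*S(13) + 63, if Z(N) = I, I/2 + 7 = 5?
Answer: 85863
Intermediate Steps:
I = -4 (I = -14 + 2*5 = -14 + 10 = -4)
Z(N) = -4
c(p) = -23 (c(p) = 2 - 25 = -23)
S(U) = 2*U*(-2 + U² - 23*U) (S(U) = (U + U)*(2 + ((U² - 23*U) - 4)) = (2*U)*(2 + (-4 + U² - 23*U)) = (2*U)*(-2 + U² - 23*U) = 2*U*(-2 + U² - 23*U))
-25*S(13) + 63 = -50*13*(-2 + 13² - 23*13) + 63 = -50*13*(-2 + 169 - 299) + 63 = -50*13*(-132) + 63 = -25*(-3432) + 63 = 85800 + 63 = 85863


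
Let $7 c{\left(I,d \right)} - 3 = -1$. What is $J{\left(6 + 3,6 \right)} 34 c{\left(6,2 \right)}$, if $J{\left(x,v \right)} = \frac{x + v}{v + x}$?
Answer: $\frac{68}{7} \approx 9.7143$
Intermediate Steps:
$c{\left(I,d \right)} = \frac{2}{7}$ ($c{\left(I,d \right)} = \frac{3}{7} + \frac{1}{7} \left(-1\right) = \frac{3}{7} - \frac{1}{7} = \frac{2}{7}$)
$J{\left(x,v \right)} = 1$ ($J{\left(x,v \right)} = \frac{v + x}{v + x} = 1$)
$J{\left(6 + 3,6 \right)} 34 c{\left(6,2 \right)} = 1 \cdot 34 \cdot \frac{2}{7} = 34 \cdot \frac{2}{7} = \frac{68}{7}$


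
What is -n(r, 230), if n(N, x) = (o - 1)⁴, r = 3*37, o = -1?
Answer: -16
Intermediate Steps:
r = 111
n(N, x) = 16 (n(N, x) = (-1 - 1)⁴ = (-2)⁴ = 16)
-n(r, 230) = -1*16 = -16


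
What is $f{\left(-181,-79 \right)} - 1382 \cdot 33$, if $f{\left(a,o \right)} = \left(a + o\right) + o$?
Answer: $-45945$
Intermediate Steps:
$f{\left(a,o \right)} = a + 2 o$
$f{\left(-181,-79 \right)} - 1382 \cdot 33 = \left(-181 + 2 \left(-79\right)\right) - 1382 \cdot 33 = \left(-181 - 158\right) - 45606 = -339 - 45606 = -45945$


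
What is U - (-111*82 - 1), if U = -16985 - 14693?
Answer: -22575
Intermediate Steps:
U = -31678
U - (-111*82 - 1) = -31678 - (-111*82 - 1) = -31678 - (-9102 - 1) = -31678 - 1*(-9103) = -31678 + 9103 = -22575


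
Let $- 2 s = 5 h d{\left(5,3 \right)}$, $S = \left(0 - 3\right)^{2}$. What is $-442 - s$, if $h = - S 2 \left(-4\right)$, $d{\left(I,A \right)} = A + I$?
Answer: $998$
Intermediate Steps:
$S = 9$ ($S = \left(-3\right)^{2} = 9$)
$h = 72$ ($h = - 9 \cdot 2 \left(-4\right) = - 18 \left(-4\right) = \left(-1\right) \left(-72\right) = 72$)
$s = -1440$ ($s = - \frac{5 \cdot 72 \left(3 + 5\right)}{2} = - \frac{360 \cdot 8}{2} = \left(- \frac{1}{2}\right) 2880 = -1440$)
$-442 - s = -442 - -1440 = -442 + 1440 = 998$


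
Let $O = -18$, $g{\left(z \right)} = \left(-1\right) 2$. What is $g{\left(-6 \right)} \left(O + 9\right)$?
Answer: $18$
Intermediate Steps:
$g{\left(z \right)} = -2$
$g{\left(-6 \right)} \left(O + 9\right) = - 2 \left(-18 + 9\right) = \left(-2\right) \left(-9\right) = 18$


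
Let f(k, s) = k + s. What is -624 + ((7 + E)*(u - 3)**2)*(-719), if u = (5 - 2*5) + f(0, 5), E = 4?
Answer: -71805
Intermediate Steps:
u = 0 (u = (5 - 2*5) + (0 + 5) = (5 - 10) + 5 = -5 + 5 = 0)
-624 + ((7 + E)*(u - 3)**2)*(-719) = -624 + ((7 + 4)*(0 - 3)**2)*(-719) = -624 + (11*(-3)**2)*(-719) = -624 + (11*9)*(-719) = -624 + 99*(-719) = -624 - 71181 = -71805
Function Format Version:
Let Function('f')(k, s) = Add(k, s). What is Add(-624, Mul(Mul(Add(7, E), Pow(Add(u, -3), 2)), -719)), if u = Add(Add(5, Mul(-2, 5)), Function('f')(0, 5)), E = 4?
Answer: -71805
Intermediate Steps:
u = 0 (u = Add(Add(5, Mul(-2, 5)), Add(0, 5)) = Add(Add(5, -10), 5) = Add(-5, 5) = 0)
Add(-624, Mul(Mul(Add(7, E), Pow(Add(u, -3), 2)), -719)) = Add(-624, Mul(Mul(Add(7, 4), Pow(Add(0, -3), 2)), -719)) = Add(-624, Mul(Mul(11, Pow(-3, 2)), -719)) = Add(-624, Mul(Mul(11, 9), -719)) = Add(-624, Mul(99, -719)) = Add(-624, -71181) = -71805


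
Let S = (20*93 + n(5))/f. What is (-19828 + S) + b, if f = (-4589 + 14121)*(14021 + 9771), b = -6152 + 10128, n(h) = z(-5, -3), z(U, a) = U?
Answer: -3595001271233/226785344 ≈ -15852.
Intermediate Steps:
n(h) = -5
b = 3976
f = 226785344 (f = 9532*23792 = 226785344)
S = 1855/226785344 (S = (20*93 - 5)/226785344 = (1860 - 5)*(1/226785344) = 1855*(1/226785344) = 1855/226785344 ≈ 8.1795e-6)
(-19828 + S) + b = (-19828 + 1855/226785344) + 3976 = -4496699798977/226785344 + 3976 = -3595001271233/226785344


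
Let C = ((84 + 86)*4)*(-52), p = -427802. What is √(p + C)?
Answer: I*√463162 ≈ 680.56*I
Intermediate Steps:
C = -35360 (C = (170*4)*(-52) = 680*(-52) = -35360)
√(p + C) = √(-427802 - 35360) = √(-463162) = I*√463162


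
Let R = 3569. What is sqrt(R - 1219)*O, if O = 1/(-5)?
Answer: -sqrt(94) ≈ -9.6954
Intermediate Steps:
O = -1/5 ≈ -0.20000
sqrt(R - 1219)*O = sqrt(3569 - 1219)*(-1/5) = sqrt(2350)*(-1/5) = (5*sqrt(94))*(-1/5) = -sqrt(94)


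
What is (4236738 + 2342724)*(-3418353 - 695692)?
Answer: -27068202743790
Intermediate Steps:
(4236738 + 2342724)*(-3418353 - 695692) = 6579462*(-4114045) = -27068202743790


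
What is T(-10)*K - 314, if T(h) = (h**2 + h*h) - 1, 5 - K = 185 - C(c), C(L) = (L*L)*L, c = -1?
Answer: -36333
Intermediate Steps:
C(L) = L**3 (C(L) = L**2*L = L**3)
K = -181 (K = 5 - (185 - 1*(-1)**3) = 5 - (185 - 1*(-1)) = 5 - (185 + 1) = 5 - 1*186 = 5 - 186 = -181)
T(h) = -1 + 2*h**2 (T(h) = (h**2 + h**2) - 1 = 2*h**2 - 1 = -1 + 2*h**2)
T(-10)*K - 314 = (-1 + 2*(-10)**2)*(-181) - 314 = (-1 + 2*100)*(-181) - 314 = (-1 + 200)*(-181) - 314 = 199*(-181) - 314 = -36019 - 314 = -36333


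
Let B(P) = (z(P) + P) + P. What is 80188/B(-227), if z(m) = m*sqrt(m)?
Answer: -160376/52437 + 80188*I*sqrt(227)/52437 ≈ -3.0585 + 23.04*I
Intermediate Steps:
z(m) = m**(3/2)
B(P) = P**(3/2) + 2*P (B(P) = (P**(3/2) + P) + P = (P + P**(3/2)) + P = P**(3/2) + 2*P)
80188/B(-227) = 80188/((-227)**(3/2) + 2*(-227)) = 80188/(-227*I*sqrt(227) - 454) = 80188/(-454 - 227*I*sqrt(227))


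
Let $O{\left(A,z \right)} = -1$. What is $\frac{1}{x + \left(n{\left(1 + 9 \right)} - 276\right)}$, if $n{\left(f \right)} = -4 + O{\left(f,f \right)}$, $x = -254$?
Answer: $- \frac{1}{535} \approx -0.0018692$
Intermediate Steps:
$n{\left(f \right)} = -5$ ($n{\left(f \right)} = -4 - 1 = -5$)
$\frac{1}{x + \left(n{\left(1 + 9 \right)} - 276\right)} = \frac{1}{-254 - 281} = \frac{1}{-535} = - \frac{1}{535}$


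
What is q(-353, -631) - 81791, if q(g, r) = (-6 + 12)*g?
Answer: -83909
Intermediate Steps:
q(g, r) = 6*g
q(-353, -631) - 81791 = 6*(-353) - 81791 = -2118 - 81791 = -83909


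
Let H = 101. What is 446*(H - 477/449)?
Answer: 20012912/449 ≈ 44572.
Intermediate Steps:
446*(H - 477/449) = 446*(101 - 477/449) = 446*(44872/449) = 20012912/449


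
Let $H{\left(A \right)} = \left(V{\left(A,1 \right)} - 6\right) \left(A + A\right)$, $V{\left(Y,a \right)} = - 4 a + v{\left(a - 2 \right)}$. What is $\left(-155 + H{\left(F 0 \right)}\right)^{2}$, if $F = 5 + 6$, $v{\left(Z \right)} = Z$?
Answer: $24025$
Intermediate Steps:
$F = 11$
$V{\left(Y,a \right)} = -2 - 3 a$ ($V{\left(Y,a \right)} = - 4 a + \left(a - 2\right) = - 4 a + \left(-2 + a\right) = -2 - 3 a$)
$H{\left(A \right)} = - 22 A$ ($H{\left(A \right)} = \left(\left(-2 - 3\right) - 6\right) \left(A + A\right) = \left(\left(-2 - 3\right) - 6\right) 2 A = \left(-5 - 6\right) 2 A = - 11 \cdot 2 A = - 22 A$)
$\left(-155 + H{\left(F 0 \right)}\right)^{2} = \left(-155 - 22 \cdot 11 \cdot 0\right)^{2} = \left(-155 - 0\right)^{2} = \left(-155 + 0\right)^{2} = \left(-155\right)^{2} = 24025$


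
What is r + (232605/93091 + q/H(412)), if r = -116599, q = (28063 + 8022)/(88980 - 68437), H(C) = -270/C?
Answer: -6020475985513426/51633947151 ≈ -1.1660e+5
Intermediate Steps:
q = 36085/20543 ≈ 1.7566
r + (232605/93091 + q/H(412)) = -116599 + (232605/93091 + 36085/(20543*((-270/412)))) = -116599 + (232605*(1/93091) + 36085/(20543*((-270*1/412)))) = -116599 + (232605/93091 + 36085/(20543*(-135/206))) = -116599 + (232605/93091 + (36085/20543)*(-206/135)) = -116599 + (232605/93091 - 1486702/554661) = -116599 - 9381653977/51633947151 = -6020475985513426/51633947151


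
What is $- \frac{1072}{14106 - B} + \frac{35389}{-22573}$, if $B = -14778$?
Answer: $- \frac{261593533}{162999633} \approx -1.6049$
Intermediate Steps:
$- \frac{1072}{14106 - B} + \frac{35389}{-22573} = - \frac{1072}{14106 - -14778} + \frac{35389}{-22573} = - \frac{1072}{14106 + 14778} + 35389 \left(- \frac{1}{22573}\right) = - \frac{1072}{28884} - \frac{35389}{22573} = \left(-1072\right) \frac{1}{28884} - \frac{35389}{22573} = - \frac{268}{7221} - \frac{35389}{22573} = - \frac{261593533}{162999633}$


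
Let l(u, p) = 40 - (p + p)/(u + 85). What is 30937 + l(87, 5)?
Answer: 2664017/86 ≈ 30977.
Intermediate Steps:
l(u, p) = 40 - 2*p/(85 + u)
30937 + l(87, 5) = 30937 + 2*(1700 - 1*5 + 20*87)/(85 + 87) = 30937 + 2*(1700 - 5 + 1740)/172 = 30937 + 2*(1/172)*3435 = 30937 + 3435/86 = 2664017/86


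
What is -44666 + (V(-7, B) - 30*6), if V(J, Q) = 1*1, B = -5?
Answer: -44845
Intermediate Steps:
V(J, Q) = 1
-44666 + (V(-7, B) - 30*6) = -44666 + (1 - 30*6) = -44666 + (1 - 180) = -44666 - 179 = -44845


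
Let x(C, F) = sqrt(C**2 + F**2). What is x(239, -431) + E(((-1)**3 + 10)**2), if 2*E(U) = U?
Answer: 81/2 + sqrt(242882) ≈ 533.33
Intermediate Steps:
E(U) = U/2
x(239, -431) + E(((-1)**3 + 10)**2) = sqrt(239**2 + (-431)**2) + ((-1)**3 + 10)**2/2 = sqrt(57121 + 185761) + (-1 + 10)**2/2 = sqrt(242882) + (1/2)*9**2 = sqrt(242882) + (1/2)*81 = sqrt(242882) + 81/2 = 81/2 + sqrt(242882)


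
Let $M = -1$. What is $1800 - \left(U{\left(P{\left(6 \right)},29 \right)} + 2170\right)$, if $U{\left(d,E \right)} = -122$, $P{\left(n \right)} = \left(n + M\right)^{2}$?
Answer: $-248$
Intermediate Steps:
$P{\left(n \right)} = \left(-1 + n\right)^{2}$ ($P{\left(n \right)} = \left(n - 1\right)^{2} = \left(-1 + n\right)^{2}$)
$1800 - \left(U{\left(P{\left(6 \right)},29 \right)} + 2170\right) = 1800 - \left(-122 + 2170\right) = 1800 - 2048 = -248$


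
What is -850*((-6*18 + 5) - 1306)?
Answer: 1197650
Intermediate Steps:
-850*((-6*18 + 5) - 1306) = -850*((-108 + 5) - 1306) = -850*(-103 - 1306) = -850*(-1409) = 1197650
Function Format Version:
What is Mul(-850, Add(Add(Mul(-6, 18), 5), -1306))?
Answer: 1197650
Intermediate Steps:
Mul(-850, Add(Add(Mul(-6, 18), 5), -1306)) = Mul(-850, Add(Add(-108, 5), -1306)) = Mul(-850, Add(-103, -1306)) = Mul(-850, -1409) = 1197650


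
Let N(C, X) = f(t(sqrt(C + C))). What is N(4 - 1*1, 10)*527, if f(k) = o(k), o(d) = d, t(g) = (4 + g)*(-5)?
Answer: -10540 - 2635*sqrt(6) ≈ -16994.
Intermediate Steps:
t(g) = -20 - 5*g
f(k) = k
N(C, X) = -20 - 5*sqrt(2)*sqrt(C) (N(C, X) = -20 - 5*sqrt(C + C) = -20 - 5*sqrt(2)*sqrt(C))
N(4 - 1*1, 10)*527 = (-20 - 5*sqrt(2)*sqrt(4 - 1*1))*527 = (-20 - 5*sqrt(2)*sqrt(4 - 1))*527 = (-20 - 5*sqrt(2)*sqrt(3))*527 = (-20 - 5*sqrt(6))*527 = -10540 - 2635*sqrt(6)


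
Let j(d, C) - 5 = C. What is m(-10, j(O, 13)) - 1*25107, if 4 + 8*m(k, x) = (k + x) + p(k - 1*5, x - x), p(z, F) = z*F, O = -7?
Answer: -50213/2 ≈ -25107.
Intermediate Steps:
j(d, C) = 5 + C
p(z, F) = F*z
m(k, x) = -1/2 + k/8 + x/8 (m(k, x) = -1/2 + ((k + x) + (x - x)*(k - 1*5))/8 = -1/2 + ((k + x) + 0*(k - 5))/8 = -1/2 + ((k + x) + 0*(-5 + k))/8 = -1/2 + ((k + x) + 0)/8 = -1/2 + (k + x)/8 = -1/2 + (k/8 + x/8) = -1/2 + k/8 + x/8)
m(-10, j(O, 13)) - 1*25107 = (-1/2 + (1/8)*(-10) + (5 + 13)/8) - 1*25107 = (-1/2 - 5/4 + (1/8)*18) - 25107 = (-1/2 - 5/4 + 9/4) - 25107 = 1/2 - 25107 = -50213/2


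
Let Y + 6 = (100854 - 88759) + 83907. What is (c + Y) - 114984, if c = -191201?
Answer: -210189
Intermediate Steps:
Y = 95996 (Y = -6 + ((100854 - 88759) + 83907) = -6 + (12095 + 83907) = -6 + 96002 = 95996)
(c + Y) - 114984 = (-191201 + 95996) - 114984 = -95205 - 114984 = -210189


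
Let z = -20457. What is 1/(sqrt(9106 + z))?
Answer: -I*sqrt(11351)/11351 ≈ -0.009386*I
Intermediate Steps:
1/(sqrt(9106 + z)) = 1/(sqrt(9106 - 20457)) = 1/(sqrt(-11351)) = 1/(I*sqrt(11351)) = -I*sqrt(11351)/11351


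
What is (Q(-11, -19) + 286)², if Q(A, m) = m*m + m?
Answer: 394384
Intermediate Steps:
Q(A, m) = m + m² (Q(A, m) = m² + m = m + m²)
(Q(-11, -19) + 286)² = (-19*(1 - 19) + 286)² = (-19*(-18) + 286)² = (342 + 286)² = 628² = 394384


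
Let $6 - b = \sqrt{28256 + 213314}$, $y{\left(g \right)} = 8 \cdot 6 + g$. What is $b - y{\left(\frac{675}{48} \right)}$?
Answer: $- \frac{897}{16} - 7 \sqrt{4930} \approx -547.56$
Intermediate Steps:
$y{\left(g \right)} = 48 + g$
$b = 6 - 7 \sqrt{4930}$ ($b = 6 - \sqrt{28256 + 213314} = 6 - \sqrt{241570} = 6 - 7 \sqrt{4930} \approx -485.5$)
$b - y{\left(\frac{675}{48} \right)} = \left(6 - 7 \sqrt{4930}\right) - \left(48 + \frac{675}{48}\right) = \left(6 - 7 \sqrt{4930}\right) - \left(48 + 675 \cdot \frac{1}{48}\right) = \left(6 - 7 \sqrt{4930}\right) - \left(48 + \frac{225}{16}\right) = \left(6 - 7 \sqrt{4930}\right) - \frac{993}{16} = - \frac{897}{16} - 7 \sqrt{4930}$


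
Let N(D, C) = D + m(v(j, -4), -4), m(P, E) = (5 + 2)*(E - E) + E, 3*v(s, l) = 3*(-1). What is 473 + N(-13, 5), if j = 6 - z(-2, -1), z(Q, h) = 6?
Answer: 456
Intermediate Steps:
j = 0 (j = 6 - 1*6 = 6 - 6 = 0)
v(s, l) = -1 (v(s, l) = (3*(-1))/3 = (⅓)*(-3) = -1)
m(P, E) = E (m(P, E) = 7*0 + E = 0 + E = E)
N(D, C) = -4 + D (N(D, C) = D - 4 = -4 + D)
473 + N(-13, 5) = 473 + (-4 - 13) = 473 - 17 = 456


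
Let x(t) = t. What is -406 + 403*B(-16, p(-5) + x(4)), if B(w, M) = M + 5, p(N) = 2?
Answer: 4027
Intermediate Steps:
B(w, M) = 5 + M
-406 + 403*B(-16, p(-5) + x(4)) = -406 + 403*(5 + (2 + 4)) = -406 + 403*(5 + 6) = -406 + 403*11 = -406 + 4433 = 4027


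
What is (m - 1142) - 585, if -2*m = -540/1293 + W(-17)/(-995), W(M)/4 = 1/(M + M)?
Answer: -12588938436/7290365 ≈ -1726.8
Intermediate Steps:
W(M) = 2/M (W(M) = 4/(M + M) = 4/((2*M)) = 4*(1/(2*M)) = 2/M)
m = 1521919/7290365 (m = -(-540/1293 + (2/(-17))/(-995))/2 = -(-540*1/1293 + (2*(-1/17))*(-1/995))/2 = -(-180/431 - 2/17*(-1/995))/2 = -(-180/431 + 2/16915)/2 = -½*(-3043838/7290365) = 1521919/7290365 ≈ 0.20876)
(m - 1142) - 585 = (1521919/7290365 - 1142) - 585 = -8324074911/7290365 - 585 = -12588938436/7290365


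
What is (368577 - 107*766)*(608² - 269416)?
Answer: 28732580520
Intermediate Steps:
(368577 - 107*766)*(608² - 269416) = (368577 - 81962)*(369664 - 269416) = 286615*100248 = 28732580520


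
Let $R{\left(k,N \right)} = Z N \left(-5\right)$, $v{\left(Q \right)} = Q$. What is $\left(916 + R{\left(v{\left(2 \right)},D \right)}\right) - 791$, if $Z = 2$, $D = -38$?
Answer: $505$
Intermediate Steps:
$R{\left(k,N \right)} = - 10 N$ ($R{\left(k,N \right)} = 2 N \left(-5\right) = - 10 N$)
$\left(916 + R{\left(v{\left(2 \right)},D \right)}\right) - 791 = \left(916 - -380\right) - 791 = \left(916 + 380\right) - 791 = 1296 - 791 = 505$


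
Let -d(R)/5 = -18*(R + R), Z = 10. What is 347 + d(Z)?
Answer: 2147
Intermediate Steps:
d(R) = 180*R (d(R) = -(-90)*(R + R) = -(-90)*2*R = -(-180)*R = 180*R)
347 + d(Z) = 347 + 180*10 = 347 + 1800 = 2147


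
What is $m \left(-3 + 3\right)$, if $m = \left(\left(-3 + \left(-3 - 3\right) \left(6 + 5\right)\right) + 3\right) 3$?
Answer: $0$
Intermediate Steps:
$m = -198$ ($m = \left(\left(-3 - 66\right) + 3\right) 3 = \left(-69 + 3\right) 3 = \left(-66\right) 3 = -198$)
$m \left(-3 + 3\right) = - 198 \left(-3 + 3\right) = \left(-198\right) 0 = 0$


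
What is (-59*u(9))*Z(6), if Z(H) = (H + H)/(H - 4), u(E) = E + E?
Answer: -6372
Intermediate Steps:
u(E) = 2*E
Z(H) = 2*H/(-4 + H) (Z(H) = (2*H)/(-4 + H) = 2*H/(-4 + H))
(-59*u(9))*Z(6) = (-118*9)*(2*6/(-4 + 6)) = (-59*18)*(2*6/2) = -2124*6/2 = -1062*6 = -6372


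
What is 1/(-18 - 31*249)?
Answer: -1/12201 ≈ -8.1960e-5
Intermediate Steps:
1/(-18 - 31*249) = (1/249)/(-49) = -1/49*1/249 = -1/12201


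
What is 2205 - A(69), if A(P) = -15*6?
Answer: 2295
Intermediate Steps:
A(P) = -90
2205 - A(69) = 2205 - 1*(-90) = 2205 + 90 = 2295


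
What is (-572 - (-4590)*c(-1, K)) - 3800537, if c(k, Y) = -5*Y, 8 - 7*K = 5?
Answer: -26676613/7 ≈ -3.8109e+6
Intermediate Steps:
K = 3/7 (K = 8/7 - ⅐*5 = 8/7 - 5/7 = 3/7 ≈ 0.42857)
(-572 - (-4590)*c(-1, K)) - 3800537 = (-572 - (-4590)*(-5*3/7)) - 3800537 = (-572 - (-4590)*(-15)/7) - 3800537 = (-572 - 170*405/7) - 3800537 = (-572 - 68850/7) - 3800537 = -72854/7 - 3800537 = -26676613/7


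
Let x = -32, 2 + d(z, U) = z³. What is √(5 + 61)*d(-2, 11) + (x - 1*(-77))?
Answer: 45 - 10*√66 ≈ -36.240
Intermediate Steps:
d(z, U) = -2 + z³
√(5 + 61)*d(-2, 11) + (x - 1*(-77)) = √(5 + 61)*(-2 + (-2)³) + (-32 - 1*(-77)) = √66*(-2 - 8) + (-32 + 77) = √66*(-10) + 45 = -10*√66 + 45 = 45 - 10*√66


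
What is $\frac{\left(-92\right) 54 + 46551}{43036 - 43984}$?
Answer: $- \frac{13861}{316} \approx -43.864$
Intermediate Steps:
$\frac{\left(-92\right) 54 + 46551}{43036 - 43984} = \frac{-4968 + 46551}{-948} = 41583 \left(- \frac{1}{948}\right) = - \frac{13861}{316}$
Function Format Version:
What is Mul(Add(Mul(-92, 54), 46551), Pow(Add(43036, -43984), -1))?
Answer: Rational(-13861, 316) ≈ -43.864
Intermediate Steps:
Mul(Add(Mul(-92, 54), 46551), Pow(Add(43036, -43984), -1)) = Mul(Add(-4968, 46551), Pow(-948, -1)) = Mul(41583, Rational(-1, 948)) = Rational(-13861, 316)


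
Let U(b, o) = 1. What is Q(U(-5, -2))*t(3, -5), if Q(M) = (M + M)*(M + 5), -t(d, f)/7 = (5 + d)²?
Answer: -5376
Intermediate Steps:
t(d, f) = -7*(5 + d)²
Q(M) = 2*M*(5 + M) (Q(M) = (2*M)*(5 + M) = 2*M*(5 + M))
Q(U(-5, -2))*t(3, -5) = (2*1*(5 + 1))*(-7*(5 + 3)²) = (2*1*6)*(-7*8²) = 12*(-7*64) = 12*(-448) = -5376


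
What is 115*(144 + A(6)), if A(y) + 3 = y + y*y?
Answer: 21045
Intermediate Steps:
A(y) = -3 + y + y² (A(y) = -3 + (y + y*y) = -3 + (y + y²) = -3 + y + y²)
115*(144 + A(6)) = 115*(144 + (-3 + 6 + 6²)) = 115*(144 + (-3 + 6 + 36)) = 115*(144 + 39) = 115*183 = 21045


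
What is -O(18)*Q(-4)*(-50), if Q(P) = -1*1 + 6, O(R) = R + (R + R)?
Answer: 13500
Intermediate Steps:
O(R) = 3*R (O(R) = R + 2*R = 3*R)
Q(P) = 5 (Q(P) = -1 + 6 = 5)
-O(18)*Q(-4)*(-50) = -3*18*5*(-50) = -54*(-250) = -1*(-13500) = 13500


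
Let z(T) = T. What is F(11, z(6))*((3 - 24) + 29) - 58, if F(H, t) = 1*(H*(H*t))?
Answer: 5750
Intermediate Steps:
F(H, t) = t*H² (F(H, t) = 1*(t*H²) = t*H²)
F(11, z(6))*((3 - 24) + 29) - 58 = (6*11²)*((3 - 24) + 29) - 58 = (6*121)*(-21 + 29) - 58 = 726*8 - 58 = 5808 - 58 = 5750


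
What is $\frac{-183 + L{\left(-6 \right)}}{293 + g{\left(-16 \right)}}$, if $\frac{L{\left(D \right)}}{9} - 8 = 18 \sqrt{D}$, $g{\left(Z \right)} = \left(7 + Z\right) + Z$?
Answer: $- \frac{111}{268} + \frac{81 i \sqrt{6}}{134} \approx -0.41418 + 1.4807 i$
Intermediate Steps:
$g{\left(Z \right)} = 7 + 2 Z$
$L{\left(D \right)} = 72 + 162 \sqrt{D}$ ($L{\left(D \right)} = 72 + 9 \cdot 18 \sqrt{D} = 72 + 162 \sqrt{D}$)
$\frac{-183 + L{\left(-6 \right)}}{293 + g{\left(-16 \right)}} = \frac{-183 + \left(72 + 162 \sqrt{-6}\right)}{293 + \left(7 + 2 \left(-16\right)\right)} = \frac{-183 + \left(72 + 162 i \sqrt{6}\right)}{293 + \left(7 - 32\right)} = \frac{-183 + \left(72 + 162 i \sqrt{6}\right)}{293 - 25} = \frac{-111 + 162 i \sqrt{6}}{268} = \left(-111 + 162 i \sqrt{6}\right) \frac{1}{268} = - \frac{111}{268} + \frac{81 i \sqrt{6}}{134}$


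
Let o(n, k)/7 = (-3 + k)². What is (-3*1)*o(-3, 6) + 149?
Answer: -40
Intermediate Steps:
o(n, k) = 7*(-3 + k)²
(-3*1)*o(-3, 6) + 149 = (-3*1)*(7*(-3 + 6)²) + 149 = -21*3² + 149 = -21*9 + 149 = -3*63 + 149 = -189 + 149 = -40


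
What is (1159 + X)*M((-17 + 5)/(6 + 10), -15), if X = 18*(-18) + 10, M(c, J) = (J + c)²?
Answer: 3353805/16 ≈ 2.0961e+5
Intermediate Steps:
X = -314 (X = -324 + 10 = -314)
(1159 + X)*M((-17 + 5)/(6 + 10), -15) = (1159 - 314)*(-15 + (-17 + 5)/(6 + 10))² = 845*(-15 - 12/16)² = 845*(-15 - 12*1/16)² = 845*(-15 - ¾)² = 845*(-63/4)² = 845*(3969/16) = 3353805/16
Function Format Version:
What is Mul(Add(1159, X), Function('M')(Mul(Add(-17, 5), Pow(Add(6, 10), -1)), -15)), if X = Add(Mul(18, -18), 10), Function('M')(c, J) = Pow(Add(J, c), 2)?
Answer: Rational(3353805, 16) ≈ 2.0961e+5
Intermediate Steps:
X = -314 (X = Add(-324, 10) = -314)
Mul(Add(1159, X), Function('M')(Mul(Add(-17, 5), Pow(Add(6, 10), -1)), -15)) = Mul(Add(1159, -314), Pow(Add(-15, Mul(Add(-17, 5), Pow(Add(6, 10), -1))), 2)) = Mul(845, Pow(Add(-15, Mul(-12, Pow(16, -1))), 2)) = Mul(845, Pow(Add(-15, Mul(-12, Rational(1, 16))), 2)) = Mul(845, Pow(Add(-15, Rational(-3, 4)), 2)) = Mul(845, Pow(Rational(-63, 4), 2)) = Mul(845, Rational(3969, 16)) = Rational(3353805, 16)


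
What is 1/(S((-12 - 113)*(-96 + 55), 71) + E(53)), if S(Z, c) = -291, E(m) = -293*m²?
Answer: -1/823328 ≈ -1.2146e-6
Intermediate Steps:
1/(S((-12 - 113)*(-96 + 55), 71) + E(53)) = 1/(-291 - 293*53²) = 1/(-291 - 293*2809) = 1/(-291 - 823037) = 1/(-823328) = -1/823328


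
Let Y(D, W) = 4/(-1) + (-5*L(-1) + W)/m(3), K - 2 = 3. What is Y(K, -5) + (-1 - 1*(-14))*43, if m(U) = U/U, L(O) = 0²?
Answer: 550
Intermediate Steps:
K = 5 (K = 2 + 3 = 5)
L(O) = 0
m(U) = 1
Y(D, W) = -4 + W (Y(D, W) = 4/(-1) + (-5*0 + W)/1 = 4*(-1) + (0 + W)*1 = -4 + W*1 = -4 + W)
Y(K, -5) + (-1 - 1*(-14))*43 = (-4 - 5) + (-1 - 1*(-14))*43 = -9 + (-1 + 14)*43 = -9 + 13*43 = -9 + 559 = 550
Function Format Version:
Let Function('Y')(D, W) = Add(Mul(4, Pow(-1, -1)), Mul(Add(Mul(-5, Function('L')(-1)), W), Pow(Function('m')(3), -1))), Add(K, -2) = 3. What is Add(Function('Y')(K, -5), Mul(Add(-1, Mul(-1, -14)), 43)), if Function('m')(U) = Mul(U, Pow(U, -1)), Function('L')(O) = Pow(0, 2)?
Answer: 550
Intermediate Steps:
K = 5 (K = Add(2, 3) = 5)
Function('L')(O) = 0
Function('m')(U) = 1
Function('Y')(D, W) = Add(-4, W) (Function('Y')(D, W) = Add(Mul(4, Pow(-1, -1)), Mul(Add(Mul(-5, 0), W), Pow(1, -1))) = Add(Mul(4, -1), Mul(Add(0, W), 1)) = Add(-4, Mul(W, 1)) = Add(-4, W))
Add(Function('Y')(K, -5), Mul(Add(-1, Mul(-1, -14)), 43)) = Add(Add(-4, -5), Mul(Add(-1, Mul(-1, -14)), 43)) = Add(-9, Mul(Add(-1, 14), 43)) = Add(-9, Mul(13, 43)) = Add(-9, 559) = 550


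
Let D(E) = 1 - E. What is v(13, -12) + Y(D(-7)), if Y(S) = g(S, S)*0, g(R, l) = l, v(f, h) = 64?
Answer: 64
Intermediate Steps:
Y(S) = 0 (Y(S) = S*0 = 0)
v(13, -12) + Y(D(-7)) = 64 + 0 = 64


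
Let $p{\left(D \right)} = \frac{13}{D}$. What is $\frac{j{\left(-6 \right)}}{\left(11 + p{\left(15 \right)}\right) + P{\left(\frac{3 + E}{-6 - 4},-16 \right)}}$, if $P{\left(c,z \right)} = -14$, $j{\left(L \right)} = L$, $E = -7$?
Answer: $\frac{45}{16} \approx 2.8125$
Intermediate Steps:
$\frac{j{\left(-6 \right)}}{\left(11 + p{\left(15 \right)}\right) + P{\left(\frac{3 + E}{-6 - 4},-16 \right)}} = - \frac{6}{\left(11 + \frac{13}{15}\right) - 14} = - \frac{6}{\frac{178}{15} - 14} = - \frac{6}{- \frac{32}{15}} = \left(-6\right) \left(- \frac{15}{32}\right) = \frac{45}{16}$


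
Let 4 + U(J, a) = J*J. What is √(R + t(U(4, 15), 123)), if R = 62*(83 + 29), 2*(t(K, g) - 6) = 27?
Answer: √27854/2 ≈ 83.448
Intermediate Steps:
U(J, a) = -4 + J² (U(J, a) = -4 + J*J = -4 + J²)
t(K, g) = 39/2 (t(K, g) = 6 + (½)*27 = 6 + 27/2 = 39/2)
R = 6944 (R = 62*112 = 6944)
√(R + t(U(4, 15), 123)) = √(6944 + 39/2) = √(13927/2) = √27854/2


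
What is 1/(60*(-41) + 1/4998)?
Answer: -4998/12295079 ≈ -0.00040650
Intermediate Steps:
1/(60*(-41) + 1/4998) = 1/(-2460 + 1/4998) = 1/(-12295079/4998) = -4998/12295079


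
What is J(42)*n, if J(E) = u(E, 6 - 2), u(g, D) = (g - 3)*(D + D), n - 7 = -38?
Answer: -9672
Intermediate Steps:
n = -31 (n = 7 - 38 = -31)
u(g, D) = 2*D*(-3 + g) (u(g, D) = (-3 + g)*(2*D) = 2*D*(-3 + g))
J(E) = -24 + 8*E (J(E) = 2*(6 - 2)*(-3 + E) = 2*4*(-3 + E) = -24 + 8*E)
J(42)*n = (-24 + 8*42)*(-31) = (-24 + 336)*(-31) = 312*(-31) = -9672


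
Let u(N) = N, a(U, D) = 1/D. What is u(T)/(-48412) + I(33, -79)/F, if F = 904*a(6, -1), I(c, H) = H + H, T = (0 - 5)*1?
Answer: 478351/2735278 ≈ 0.17488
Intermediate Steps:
T = -5 (T = -5*1 = -5)
I(c, H) = 2*H
F = -904 (F = 904/(-1) = 904*(-1) = -904)
u(T)/(-48412) + I(33, -79)/F = -5/(-48412) + (2*(-79))/(-904) = -5*(-1/48412) - 158*(-1/904) = 5/48412 + 79/452 = 478351/2735278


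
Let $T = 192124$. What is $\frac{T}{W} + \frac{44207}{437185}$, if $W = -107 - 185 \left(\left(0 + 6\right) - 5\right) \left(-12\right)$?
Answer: $\frac{84087140331}{923771905} \approx 91.026$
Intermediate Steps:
$W = 2113$ ($W = -107 - 185 \left(6 - 5\right) \left(-12\right) = -107 - 185 \cdot 1 \left(-12\right) = -107 - -2220 = -107 + 2220 = 2113$)
$\frac{T}{W} + \frac{44207}{437185} = \frac{192124}{2113} + \frac{44207}{437185} = \frac{84087140331}{923771905}$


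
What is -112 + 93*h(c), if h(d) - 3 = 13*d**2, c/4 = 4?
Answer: 309671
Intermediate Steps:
c = 16 (c = 4*4 = 16)
h(d) = 3 + 13*d**2
-112 + 93*h(c) = -112 + 93*(3 + 13*16**2) = -112 + 93*(3 + 13*256) = -112 + 93*(3 + 3328) = -112 + 93*3331 = -112 + 309783 = 309671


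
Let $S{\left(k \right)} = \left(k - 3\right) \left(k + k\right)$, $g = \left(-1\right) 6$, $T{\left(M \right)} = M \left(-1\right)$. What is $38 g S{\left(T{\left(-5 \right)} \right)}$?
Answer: $-4560$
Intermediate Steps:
$T{\left(M \right)} = - M$
$g = -6$
$S{\left(k \right)} = 2 k \left(-3 + k\right)$ ($S{\left(k \right)} = \left(-3 + k\right) 2 k = 2 k \left(-3 + k\right)$)
$38 g S{\left(T{\left(-5 \right)} \right)} = 38 \left(-6\right) 2 \left(\left(-1\right) \left(-5\right)\right) \left(-3 - -5\right) = - 228 \cdot 2 \cdot 5 \left(-3 + 5\right) = - 228 \cdot 2 \cdot 5 \cdot 2 = \left(-228\right) 20 = -4560$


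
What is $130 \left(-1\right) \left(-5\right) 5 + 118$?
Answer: $3368$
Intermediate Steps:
$130 \left(-1\right) \left(-5\right) 5 + 118 = 130 \cdot 5 \cdot 5 + 118 = 130 \cdot 25 + 118 = 3250 + 118 = 3368$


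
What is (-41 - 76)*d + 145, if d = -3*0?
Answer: 145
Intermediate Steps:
d = 0
(-41 - 76)*d + 145 = (-41 - 76)*0 + 145 = -117*0 + 145 = 0 + 145 = 145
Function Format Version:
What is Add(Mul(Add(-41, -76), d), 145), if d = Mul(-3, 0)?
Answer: 145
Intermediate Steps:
d = 0
Add(Mul(Add(-41, -76), d), 145) = Add(Mul(Add(-41, -76), 0), 145) = Add(Mul(-117, 0), 145) = Add(0, 145) = 145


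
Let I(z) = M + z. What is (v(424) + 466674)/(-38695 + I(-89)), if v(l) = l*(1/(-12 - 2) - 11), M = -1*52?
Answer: -1616929/135926 ≈ -11.896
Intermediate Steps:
M = -52
I(z) = -52 + z
v(l) = -155*l/14 (v(l) = l*(1/(-14) - 11) = l*(-1/14 - 11) = l*(-155/14) = -155*l/14)
(v(424) + 466674)/(-38695 + I(-89)) = (-155/14*424 + 466674)/(-38695 + (-52 - 89)) = (-32860/7 + 466674)/(-38695 - 141) = (3233858/7)/(-38836) = (3233858/7)*(-1/38836) = -1616929/135926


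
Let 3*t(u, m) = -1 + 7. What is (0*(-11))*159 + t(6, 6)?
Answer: 2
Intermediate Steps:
t(u, m) = 2 (t(u, m) = (-1 + 7)/3 = (⅓)*6 = 2)
(0*(-11))*159 + t(6, 6) = (0*(-11))*159 + 2 = 0*159 + 2 = 0 + 2 = 2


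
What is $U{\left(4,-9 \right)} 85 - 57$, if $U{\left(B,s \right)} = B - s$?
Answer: $1048$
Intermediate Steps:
$U{\left(4,-9 \right)} 85 - 57 = \left(4 - -9\right) 85 - 57 = \left(4 + 9\right) 85 - 57 = 13 \cdot 85 - 57 = 1105 - 57 = 1048$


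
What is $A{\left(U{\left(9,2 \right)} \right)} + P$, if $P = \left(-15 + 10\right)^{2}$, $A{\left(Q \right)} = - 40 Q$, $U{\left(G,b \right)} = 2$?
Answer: $-55$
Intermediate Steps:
$P = 25$ ($P = \left(-5\right)^{2} = 25$)
$A{\left(U{\left(9,2 \right)} \right)} + P = \left(-40\right) 2 + 25 = -80 + 25 = -55$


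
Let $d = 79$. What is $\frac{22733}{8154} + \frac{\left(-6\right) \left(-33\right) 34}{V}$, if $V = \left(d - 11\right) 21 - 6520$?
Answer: $\frac{15215927}{10380042} \approx 1.4659$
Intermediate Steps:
$V = -5092$ ($V = \left(79 - 11\right) 21 - 6520 = 68 \cdot 21 - 6520 = 1428 - 6520 = -5092$)
$\frac{22733}{8154} + \frac{\left(-6\right) \left(-33\right) 34}{V} = \frac{22733}{8154} + \frac{\left(-6\right) \left(-33\right) 34}{-5092} = 22733 \cdot \frac{1}{8154} + 198 \cdot 34 \left(- \frac{1}{5092}\right) = \frac{22733}{8154} + 6732 \left(- \frac{1}{5092}\right) = \frac{22733}{8154} - \frac{1683}{1273} = \frac{15215927}{10380042}$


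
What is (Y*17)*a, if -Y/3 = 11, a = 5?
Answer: -2805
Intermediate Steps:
Y = -33 (Y = -3*11 = -33)
(Y*17)*a = -33*17*5 = -561*5 = -2805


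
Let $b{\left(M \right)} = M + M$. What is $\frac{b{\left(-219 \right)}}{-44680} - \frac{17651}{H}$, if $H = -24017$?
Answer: $\frac{399583063}{536539780} \approx 0.74474$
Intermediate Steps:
$b{\left(M \right)} = 2 M$
$\frac{b{\left(-219 \right)}}{-44680} - \frac{17651}{H} = \frac{2 \left(-219\right)}{-44680} - \frac{17651}{-24017} = \left(-438\right) \left(- \frac{1}{44680}\right) - - \frac{17651}{24017} = \frac{219}{22340} + \frac{17651}{24017} = \frac{399583063}{536539780}$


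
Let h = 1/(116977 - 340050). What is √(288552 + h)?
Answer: √14358798621486535/223073 ≈ 537.17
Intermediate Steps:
h = -1/223073 (h = 1/(-223073) = -1/223073 ≈ -4.4828e-6)
√(288552 + h) = √(288552 - 1/223073) = √(64368160295/223073) = √14358798621486535/223073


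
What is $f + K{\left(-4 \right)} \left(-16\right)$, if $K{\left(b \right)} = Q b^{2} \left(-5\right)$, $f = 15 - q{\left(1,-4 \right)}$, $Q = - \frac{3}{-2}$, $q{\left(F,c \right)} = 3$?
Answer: $1932$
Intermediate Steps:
$Q = \frac{3}{2}$ ($Q = \left(-3\right) \left(- \frac{1}{2}\right) = \frac{3}{2} \approx 1.5$)
$f = 12$ ($f = 15 - 3 = 12$)
$K{\left(b \right)} = - \frac{15 b^{2}}{2}$ ($K{\left(b \right)} = \frac{3 b^{2}}{2} \left(-5\right) = - \frac{15 b^{2}}{2}$)
$f + K{\left(-4 \right)} \left(-16\right) = 12 + - \frac{15 \left(-4\right)^{2}}{2} \left(-16\right) = 12 + \left(- \frac{15}{2}\right) 16 \left(-16\right) = 12 - -1920 = 12 + 1920 = 1932$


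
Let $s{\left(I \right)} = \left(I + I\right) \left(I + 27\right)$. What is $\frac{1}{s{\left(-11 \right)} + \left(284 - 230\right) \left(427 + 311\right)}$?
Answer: $\frac{1}{39500} \approx 2.5316 \cdot 10^{-5}$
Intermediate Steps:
$s{\left(I \right)} = 2 I \left(27 + I\right)$
$\frac{1}{s{\left(-11 \right)} + \left(284 - 230\right) \left(427 + 311\right)} = \frac{1}{2 \left(-11\right) \left(27 - 11\right) + \left(284 - 230\right) \left(427 + 311\right)} = \frac{1}{2 \left(-11\right) 16 + 54 \cdot 738} = \frac{1}{-352 + 39852} = \frac{1}{39500}$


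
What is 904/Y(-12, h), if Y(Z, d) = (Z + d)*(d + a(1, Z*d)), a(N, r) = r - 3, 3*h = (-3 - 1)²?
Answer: 2034/925 ≈ 2.1989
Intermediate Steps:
h = 16/3 (h = (-3 - 1)²/3 = (⅓)*(-4)² = (⅓)*16 = 16/3 ≈ 5.3333)
a(N, r) = -3 + r
Y(Z, d) = (Z + d)*(-3 + d + Z*d) (Y(Z, d) = (Z + d)*(d + (-3 + Z*d)) = (Z + d)*(-3 + d + Z*d))
904/Y(-12, h) = 904/((16/3)² - 12*16/3 - 12*(-3 - 12*16/3) + 16*(-3 - 12*16/3)/3) = 904/(256/9 - 64 - 12*(-3 - 64) + 16*(-3 - 64)/3) = 904/(256/9 - 64 - 12*(-67) + (16/3)*(-67)) = 904/(256/9 - 64 + 804 - 1072/3) = 904/(3700/9) = 904*(9/3700) = 2034/925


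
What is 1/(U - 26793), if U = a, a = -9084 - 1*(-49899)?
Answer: 1/14022 ≈ 7.1316e-5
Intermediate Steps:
a = 40815 (a = -9084 + 49899 = 40815)
U = 40815
1/(U - 26793) = 1/(40815 - 26793) = 1/14022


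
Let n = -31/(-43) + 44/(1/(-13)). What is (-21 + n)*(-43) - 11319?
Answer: 14149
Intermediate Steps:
n = -24565/43 (n = -31*(-1/43) + 44/(-1/13) = 31/43 + 44*(-13) = 31/43 - 572 = -24565/43 ≈ -571.28)
(-21 + n)*(-43) - 11319 = (-21 - 24565/43)*(-43) - 11319 = -25468/43*(-43) - 11319 = 25468 - 11319 = 14149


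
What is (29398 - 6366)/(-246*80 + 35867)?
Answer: 23032/16187 ≈ 1.4229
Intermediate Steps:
(29398 - 6366)/(-246*80 + 35867) = 23032/(-19680 + 35867) = 23032/16187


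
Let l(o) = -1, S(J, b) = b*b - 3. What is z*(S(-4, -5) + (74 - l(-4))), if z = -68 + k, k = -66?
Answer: -12998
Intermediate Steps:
S(J, b) = -3 + b**2 (S(J, b) = b**2 - 3 = -3 + b**2)
z = -134 (z = -68 - 66 = -134)
z*(S(-4, -5) + (74 - l(-4))) = -134*((-3 + (-5)**2) + (74 - 1*(-1))) = -134*((-3 + 25) + (74 + 1)) = -134*(22 + 75) = -134*97 = -12998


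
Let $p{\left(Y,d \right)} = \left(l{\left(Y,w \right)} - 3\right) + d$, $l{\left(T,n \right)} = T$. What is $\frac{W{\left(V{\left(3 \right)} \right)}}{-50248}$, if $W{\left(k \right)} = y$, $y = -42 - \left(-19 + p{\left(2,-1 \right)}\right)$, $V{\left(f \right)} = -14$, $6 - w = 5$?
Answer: $\frac{21}{50248} \approx 0.00041793$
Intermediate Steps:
$w = 1$ ($w = 6 - 5 = 1$)
$p{\left(Y,d \right)} = -3 + Y + d$ ($p{\left(Y,d \right)} = \left(Y - 3\right) + d = \left(-3 + Y\right) + d = -3 + Y + d$)
$y = -21$ ($y = -42 - \left(-19 - 2\right) = -42 - -21 = -42 + 21 = -21$)
$W{\left(k \right)} = -21$
$\frac{W{\left(V{\left(3 \right)} \right)}}{-50248} = - \frac{21}{-50248} = \left(-21\right) \left(- \frac{1}{50248}\right) = \frac{21}{50248}$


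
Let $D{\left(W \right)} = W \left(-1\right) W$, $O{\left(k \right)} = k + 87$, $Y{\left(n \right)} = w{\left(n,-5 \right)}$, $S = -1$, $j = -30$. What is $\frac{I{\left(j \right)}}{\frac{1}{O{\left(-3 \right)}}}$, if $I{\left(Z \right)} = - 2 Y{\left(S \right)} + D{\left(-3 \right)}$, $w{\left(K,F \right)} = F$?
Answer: $84$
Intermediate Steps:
$Y{\left(n \right)} = -5$
$O{\left(k \right)} = 87 + k$
$D{\left(W \right)} = - W^{2}$ ($D{\left(W \right)} = - W W = - W^{2}$)
$I{\left(Z \right)} = 1$ ($I{\left(Z \right)} = \left(-2\right) \left(-5\right) - \left(-3\right)^{2} = 10 - 9 = 1$)
$\frac{I{\left(j \right)}}{\frac{1}{O{\left(-3 \right)}}} = 1 \frac{1}{\frac{1}{87 - 3}} = 1 \frac{1}{\frac{1}{84}} = 1 \cdot 84 = 84$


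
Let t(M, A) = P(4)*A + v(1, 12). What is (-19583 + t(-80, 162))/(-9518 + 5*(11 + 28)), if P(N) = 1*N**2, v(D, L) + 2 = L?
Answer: 16981/9323 ≈ 1.8214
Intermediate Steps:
v(D, L) = -2 + L
P(N) = N**2
t(M, A) = 10 + 16*A (t(M, A) = 4**2*A + (-2 + 12) = 16*A + 10 = 10 + 16*A)
(-19583 + t(-80, 162))/(-9518 + 5*(11 + 28)) = (-19583 + (10 + 16*162))/(-9518 + 5*(11 + 28)) = (-19583 + (10 + 2592))/(-9518 + 5*39) = (-19583 + 2602)/(-9518 + 195) = -16981/(-9323) = -16981*(-1/9323) = 16981/9323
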